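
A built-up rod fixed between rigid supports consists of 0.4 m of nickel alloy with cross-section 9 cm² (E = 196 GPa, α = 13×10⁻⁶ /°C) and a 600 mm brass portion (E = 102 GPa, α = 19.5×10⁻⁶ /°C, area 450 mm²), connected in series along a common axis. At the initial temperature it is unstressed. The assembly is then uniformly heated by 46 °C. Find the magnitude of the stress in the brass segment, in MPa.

σ ≈ 113 MPa (compressive)

With the walls removed the bar would change length by δ_free = Σ αᵢΔT Lᵢ = 13×10⁻⁶×46×400 + 19.5×10⁻⁶×46×600 = 0.7774 mm.
Since the ends are fixed, an axial force P builds up, equal in every segment, with P · Σ Lᵢ/(AᵢEᵢ) = δ_free.
The series flexibility is Σ Lᵢ/(AᵢEᵢ) = 400/(900×196×10³) + 600/(450×102×10³) = 1.534×10⁻⁵ mm/N.
Hence P = δ_free / Σ(L/AE) = 0.7774/1.534×10⁻⁵ = 50.68 kN (compressive).
σ_{brass} = P / A = 50680 / 450 = 112.6 MPa.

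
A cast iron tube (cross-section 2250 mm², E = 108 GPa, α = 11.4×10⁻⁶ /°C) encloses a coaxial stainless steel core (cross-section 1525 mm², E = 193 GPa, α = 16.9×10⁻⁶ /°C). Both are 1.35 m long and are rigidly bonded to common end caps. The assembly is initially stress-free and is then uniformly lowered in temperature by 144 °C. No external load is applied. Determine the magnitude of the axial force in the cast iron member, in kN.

Both members must finish at the same length. With the larger α, the stainless steel tends to over-contract; the plates restrain it, putting the stainless steel in tension and the cast iron in compression. With no external load the two internal forces are equal and opposite, magnitude P.
Setting the final lengths equal and cancelling L: (α₁ − α₂)ΔT = P/(A₁E₁) + P/(A₂E₂).
|α₁ − α₂|·ΔT = 5.5×10⁻⁶ × 144 = 0.000792.
1/(A₁E₁) + 1/(A₂E₂) = 1/(2250×108×10³) + 1/(1525×193×10³) = 7.513×10⁻⁹ N⁻¹.
So P = 0.000792 / 7.513×10⁻⁹ = 105.4 kN.

P ≈ 105 kN (compressive in the cast iron)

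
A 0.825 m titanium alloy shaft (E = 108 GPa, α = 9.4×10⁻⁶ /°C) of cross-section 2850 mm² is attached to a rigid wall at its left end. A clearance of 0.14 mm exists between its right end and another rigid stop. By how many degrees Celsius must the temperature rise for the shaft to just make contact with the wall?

Contact occurs when the free expansion equals the gap: αΔT L = 0.14 mm.
So ΔT = g/(αL) = 0.14/(9.4×10⁻⁶ × 825) = 18.05 °C.

ΔT ≈ 18.1 °C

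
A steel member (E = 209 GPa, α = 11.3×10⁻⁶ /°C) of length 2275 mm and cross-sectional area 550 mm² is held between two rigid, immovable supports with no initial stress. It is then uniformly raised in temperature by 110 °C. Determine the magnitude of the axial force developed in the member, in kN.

The ends cannot move, so σ = EαΔT = 209×10³ × 11.3×10⁻⁶ × 110 = 259.8 MPa.
Axial force P = σA = 259.8 × 550 = 142900 N = 142.9 kN, compressive.

P ≈ 143 kN (compressive)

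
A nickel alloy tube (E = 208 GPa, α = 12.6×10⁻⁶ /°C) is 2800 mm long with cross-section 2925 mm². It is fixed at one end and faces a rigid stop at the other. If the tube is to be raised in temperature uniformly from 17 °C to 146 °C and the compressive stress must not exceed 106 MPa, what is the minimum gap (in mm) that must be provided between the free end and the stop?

g ≈ 3.12 mm

With no wall the tube would lengthen by αΔT L = 12.6×10⁻⁶ × 129 × 2800 = 4.551 mm.
A stress of 106 MPa corresponds to the wall pushing the tube back by σL/E = 106×2800/(208×10³) = 1.427 mm.
The gap must absorb the remainder: g_min = 4.551 − 1.427 = 3.124 mm.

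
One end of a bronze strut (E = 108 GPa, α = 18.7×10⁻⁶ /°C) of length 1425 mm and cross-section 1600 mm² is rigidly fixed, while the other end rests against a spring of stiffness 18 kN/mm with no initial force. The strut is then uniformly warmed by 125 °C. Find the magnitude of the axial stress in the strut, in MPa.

σ ≈ 32.6 MPa (compressive)

Free thermal expansion: δ_free = αΔT L = 18.7×10⁻⁶ × 125 × 1425 = 3.331 mm.
With a force P in the spring, the elastic change of the strut is PL/(AE) and that of the spring is P/k; compatibility requires their sum to equal δ_free.
P [ L/(AE) + 1/k ] = δ_free → P [ 1425/(1600×108×10³) + 1/(18×10³) ] = 3.331.
P = 3.331 / 6.38×10⁻⁵ = 52210 N.
σ = P/A = 52210/1600 = 32.63 MPa.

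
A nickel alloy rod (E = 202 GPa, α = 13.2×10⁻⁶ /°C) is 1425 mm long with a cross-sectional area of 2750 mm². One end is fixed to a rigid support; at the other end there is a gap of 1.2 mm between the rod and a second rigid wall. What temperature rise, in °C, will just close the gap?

ΔT ≈ 63.8 °C

Contact occurs when the free expansion equals the gap: αΔT L = 1.2 mm.
ΔT = 1.2 / (13.2×10⁻⁶ × 1425) = 63.8 °C.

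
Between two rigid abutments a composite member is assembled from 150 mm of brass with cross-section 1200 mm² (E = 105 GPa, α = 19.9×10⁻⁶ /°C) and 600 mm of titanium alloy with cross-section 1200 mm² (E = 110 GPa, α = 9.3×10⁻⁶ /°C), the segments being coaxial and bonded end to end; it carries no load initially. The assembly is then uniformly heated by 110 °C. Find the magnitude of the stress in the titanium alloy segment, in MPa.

With the walls removed the bar would change length by δ_free = Σ αᵢΔT Lᵢ = 19.9×10⁻⁶×110×150 + 9.3×10⁻⁶×110×600 = 0.9422 mm.
The walls prevent any net length change, so an axial force P (same in every segment) develops. Compatibility: P · Σ Lᵢ/(AᵢEᵢ) = δ_free.
The series flexibility is Σ Lᵢ/(AᵢEᵢ) = 150/(1200×105×10³) + 600/(1200×110×10³) = 5.736×10⁻⁶ mm/N.
So P = 0.9422 / 5.736×10⁻⁶ = 164.3 kN, compressive.
σ_{titanium alloy} = P / A = 164300 / 1200 = 136.9 MPa.

σ ≈ 137 MPa (compressive)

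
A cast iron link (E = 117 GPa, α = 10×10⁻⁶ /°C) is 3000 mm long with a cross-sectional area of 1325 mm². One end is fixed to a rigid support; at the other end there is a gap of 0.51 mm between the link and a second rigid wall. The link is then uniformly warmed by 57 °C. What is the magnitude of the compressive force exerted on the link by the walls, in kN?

Free thermal elongation = αΔT L = 10×10⁻⁶ × 57 × 3000 = 1.71 mm.
The gap closes (δ_free > 0.51 mm) and the wall then resists a further 1.71 − 0.51 = 1.2 mm of expansion.
Compatibility: PL/(AE) = 1.2 mm, so σ = P/A = E × (1.2/3000) = 46.8 MPa.
Force on the wall = σA = 46.8 × 1325 mm² = 62.01 kN.

P ≈ 62 kN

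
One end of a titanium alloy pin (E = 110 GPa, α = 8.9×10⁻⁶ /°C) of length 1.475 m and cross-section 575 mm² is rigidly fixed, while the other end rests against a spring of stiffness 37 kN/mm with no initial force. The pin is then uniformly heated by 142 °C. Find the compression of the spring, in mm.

δ ≈ 1 mm

The unrestrained thermal change is αΔT L = 8.9×10⁻⁶ × 142 × 1475 = 1.864 mm.
With a force P in the spring, the elastic change of the pin is PL/(AE) and that of the spring is P/k; compatibility requires their sum to equal δ_free.
P [ L/(AE) + 1/k ] = δ_free → P [ 1475/(575×110×10³) + 1/(37×10³) ] = 1.864.
P = 1.864 / 5.035×10⁻⁵ = 37030 N.
Spring compression = P/k = 37030/(37×10³) = 1.001 mm.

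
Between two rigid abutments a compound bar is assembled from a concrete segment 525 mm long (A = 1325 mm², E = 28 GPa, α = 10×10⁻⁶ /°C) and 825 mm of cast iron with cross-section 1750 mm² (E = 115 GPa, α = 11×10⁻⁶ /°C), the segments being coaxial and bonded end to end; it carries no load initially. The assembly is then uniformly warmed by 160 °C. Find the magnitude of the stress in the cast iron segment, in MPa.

If the supports were absent, the total length change would be Σ αᵢΔT Lᵢ = 10×10⁻⁶×160×525 + 11×10⁻⁶×160×825 = 2.292 mm.
The walls prevent any net length change, so an axial force P (same in every segment) develops. Compatibility: P · Σ Lᵢ/(AᵢEᵢ) = δ_free.
Σ Lᵢ/(AᵢEᵢ) = 525/(1325×28×10³) + 825/(1750×115×10³) = 1.825×10⁻⁵ mm/N.
Hence P = δ_free / Σ(L/AE) = 2.292/1.825×10⁻⁵ = 125.6 kN (compressive).
σ_{cast iron} = P / A = 125600 / 1750 = 71.76 MPa.

σ ≈ 71.8 MPa (compressive)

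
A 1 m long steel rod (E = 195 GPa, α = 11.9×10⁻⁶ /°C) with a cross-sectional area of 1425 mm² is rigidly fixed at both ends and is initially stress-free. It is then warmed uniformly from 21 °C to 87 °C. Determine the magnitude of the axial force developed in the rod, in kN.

P ≈ 218 kN (compressive)

With zero net strain, σ = E·αΔT = 195 GPa × 11.9×10⁻⁶ × 66 = 153.2 MPa.
P = AEαΔT = 1425 × 195×10³ × 11.9×10⁻⁶ × 66 = 218.2 kN (compressive).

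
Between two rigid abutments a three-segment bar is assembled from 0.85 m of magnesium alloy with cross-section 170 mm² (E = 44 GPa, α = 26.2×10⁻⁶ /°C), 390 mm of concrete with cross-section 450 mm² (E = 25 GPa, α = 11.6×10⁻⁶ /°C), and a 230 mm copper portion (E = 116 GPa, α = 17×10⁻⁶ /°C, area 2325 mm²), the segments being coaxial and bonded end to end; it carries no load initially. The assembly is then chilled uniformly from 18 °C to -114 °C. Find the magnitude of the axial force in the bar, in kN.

If the supports were absent, the total length change would be Σ αᵢΔT Lᵢ = 26.2×10⁻⁶×132×850 + 11.6×10⁻⁶×132×390 + 17×10⁻⁶×132×230 = 4.053 mm.
The rigid supports impose zero overall length change; the single axial force P common to all segments must satisfy P Σ Lᵢ/(AᵢEᵢ) = δ_free.
Σ Lᵢ/(AᵢEᵢ) = 850/(170×44×10³) + 390/(450×25×10³) + 230/(2325×116×10³) = 0.0001492 mm/N.
P = 4.053 / 0.0001492 = 27170 N = 27.17 kN, tensile.

P ≈ 27.2 kN (tensile)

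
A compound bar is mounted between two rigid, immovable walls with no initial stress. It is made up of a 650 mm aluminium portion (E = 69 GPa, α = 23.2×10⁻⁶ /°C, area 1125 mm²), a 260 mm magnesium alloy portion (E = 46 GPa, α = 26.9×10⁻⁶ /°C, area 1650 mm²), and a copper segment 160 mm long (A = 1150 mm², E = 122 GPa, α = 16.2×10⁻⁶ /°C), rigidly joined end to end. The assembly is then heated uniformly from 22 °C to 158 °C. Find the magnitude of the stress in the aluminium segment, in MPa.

Free thermal expansion of the whole bar: Σ αᵢΔT Lᵢ = 23.2×10⁻⁶×136×650 + 26.9×10⁻⁶×136×260 + 16.2×10⁻⁶×136×160 = 3.355 mm.
The rigid supports impose zero overall length change; the single axial force P common to all segments must satisfy P Σ Lᵢ/(AᵢEᵢ) = δ_free.
Σ Lᵢ/(AᵢEᵢ) = 650/(1125×69×10³) + 260/(1650×46×10³) + 160/(1150×122×10³) = 1.294×10⁻⁵ mm/N.
So P = 3.355 / 1.294×10⁻⁵ = 259.2 kN, compressive.
σ_{aluminium} = P / A = 259200 / 1125 = 230.4 MPa.

σ ≈ 230 MPa (compressive)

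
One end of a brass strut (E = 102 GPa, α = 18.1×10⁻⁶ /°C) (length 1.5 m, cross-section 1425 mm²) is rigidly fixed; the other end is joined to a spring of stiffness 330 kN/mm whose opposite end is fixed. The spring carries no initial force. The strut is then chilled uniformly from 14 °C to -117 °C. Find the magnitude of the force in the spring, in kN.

Free thermal contraction: δ_free = αΔT L = 18.1×10⁻⁶ × 131 × 1500 = 3.557 mm.
Let P be the tensile force in the spring. The strut extends elastically by PL/(AE) and the spring stretches by P/k; together these equal δ_free.
So P = δ_free / [L/(AE) + 1/k] = 3.557 / [ 1500/(1425×102×10³) + 1/(330×10³) ].
P = 3.557 / 1.335×10⁻⁵ = 266400 N.

P ≈ 266 kN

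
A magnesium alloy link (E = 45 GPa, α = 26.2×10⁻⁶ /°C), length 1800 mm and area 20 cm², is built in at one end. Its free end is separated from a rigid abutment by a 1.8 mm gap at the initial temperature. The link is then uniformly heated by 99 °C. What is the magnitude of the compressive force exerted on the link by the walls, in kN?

Free thermal elongation = αΔT L = 26.2×10⁻⁶ × 99 × 1800 = 4.669 mm.
After closing the 1.8 mm clearance, 4.669 − 1.8 = 2.869 mm of expansion remains to be suppressed by the wall.
So σ = E(δ_free − g)/L = 45×10³ × 2.869/1800 = 71.72 MPa.
Force on the wall = σA = 71.72 × 2000 mm² = 143.4 kN.

P ≈ 143 kN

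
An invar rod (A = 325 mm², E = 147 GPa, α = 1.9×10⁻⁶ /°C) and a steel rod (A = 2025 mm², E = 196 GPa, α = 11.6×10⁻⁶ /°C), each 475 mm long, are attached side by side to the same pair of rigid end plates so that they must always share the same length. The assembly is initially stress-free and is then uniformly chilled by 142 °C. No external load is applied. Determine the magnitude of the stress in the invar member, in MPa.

σ ≈ 181 MPa (compressive)

Both members must finish at the same length. With the larger α, the steel tends to over-contract; the plates restrain it, putting the steel in tension and the invar in compression. With no external load the two internal forces are equal and opposite, magnitude P.
Compatibility of the two members (thermal + elastic change equal): (α₁ − α₂)ΔT = P·[1/(A₁E₁) + 1/(A₂E₂)].
|α₁ − α₂|·ΔT = 9.7×10⁻⁶ × 142 = 0.001377.
1/(A₁E₁) + 1/(A₂E₂) = 1/(325×147×10³) + 1/(2025×196×10³) = 2.345×10⁻⁸ N⁻¹.
So P = 0.001377 / 2.345×10⁻⁸ = 58.74 kN.
σ_{invar} = P/A₁ = 58740/325 = 180.7 MPa, compressive.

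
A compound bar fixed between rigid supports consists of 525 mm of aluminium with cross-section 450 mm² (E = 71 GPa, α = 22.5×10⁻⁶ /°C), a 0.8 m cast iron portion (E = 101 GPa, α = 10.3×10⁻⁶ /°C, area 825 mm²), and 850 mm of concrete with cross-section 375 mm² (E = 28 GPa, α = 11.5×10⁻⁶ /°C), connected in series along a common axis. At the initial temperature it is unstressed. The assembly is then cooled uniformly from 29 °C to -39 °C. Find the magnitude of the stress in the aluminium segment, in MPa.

σ ≈ 42.1 MPa (tensile)

If the supports were absent, the total length change would be Σ αᵢΔT Lᵢ = 22.5×10⁻⁶×68×525 + 10.3×10⁻⁶×68×800 + 11.5×10⁻⁶×68×850 = 2.028 mm.
The rigid supports impose zero overall length change; the single axial force P common to all segments must satisfy P Σ Lᵢ/(AᵢEᵢ) = δ_free.
Σ Lᵢ/(AᵢEᵢ) = 525/(450×71×10³) + 800/(825×101×10³) + 850/(375×28×10³) = 0.000107 mm/N.
P = 2.028 / 0.000107 = 18960 N = 18.96 kN, tensile.
σ_{aluminium} = P / A = 18960 / 450 = 42.13 MPa.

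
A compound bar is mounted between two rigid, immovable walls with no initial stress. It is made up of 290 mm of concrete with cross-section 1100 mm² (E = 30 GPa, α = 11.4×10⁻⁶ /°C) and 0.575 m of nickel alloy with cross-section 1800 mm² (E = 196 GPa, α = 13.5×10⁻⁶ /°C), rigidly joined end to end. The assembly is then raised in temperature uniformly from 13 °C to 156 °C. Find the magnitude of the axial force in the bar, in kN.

P ≈ 152 kN (compressive)

Free thermal expansion of the whole bar: Σ αᵢΔT Lᵢ = 11.4×10⁻⁶×143×290 + 13.5×10⁻⁶×143×575 = 1.583 mm.
Since the ends are fixed, an axial force P builds up, equal in every segment, with P · Σ Lᵢ/(AᵢEᵢ) = δ_free.
Σ Lᵢ/(AᵢEᵢ) = 290/(1100×30×10³) + 575/(1800×196×10³) = 1.042×10⁻⁵ mm/N.
Hence P = δ_free / Σ(L/AE) = 1.583/1.042×10⁻⁵ = 151.9 kN (compressive).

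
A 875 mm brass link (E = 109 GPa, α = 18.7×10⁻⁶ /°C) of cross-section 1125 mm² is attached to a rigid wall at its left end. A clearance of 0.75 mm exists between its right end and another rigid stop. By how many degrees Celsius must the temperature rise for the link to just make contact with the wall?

The gap closes when αΔT L = 0.75 mm, since the link is still unstressed at that instant.
So ΔT = g/(αL) = 0.75/(18.7×10⁻⁶ × 875) = 45.84 °C.

ΔT ≈ 45.8 °C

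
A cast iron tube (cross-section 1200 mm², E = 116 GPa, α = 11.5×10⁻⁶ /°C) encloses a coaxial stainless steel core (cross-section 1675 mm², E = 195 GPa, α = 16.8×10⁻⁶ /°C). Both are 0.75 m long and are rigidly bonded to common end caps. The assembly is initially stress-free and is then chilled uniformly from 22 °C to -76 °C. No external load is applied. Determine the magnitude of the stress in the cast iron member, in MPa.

The stainless steel has the larger α, so on cooling it would change length more than the cast iron if both were free. The rigid plates force a common final length, so the stainless steel is put into tension and the cast iron into compression, with equal and opposite forces P (no external load).
Setting the final lengths equal and cancelling L: (α₁ − α₂)ΔT = P/(A₁E₁) + P/(A₂E₂).
|α₁ − α₂|·ΔT = 5.3×10⁻⁶ × 98 = 0.0005194.
1/(A₁E₁) + 1/(A₂E₂) = 1/(1200×116×10³) + 1/(1675×195×10³) = 1.025×10⁻⁸ N⁻¹.
P = 0.0005194 / 1.025×10⁻⁸ = 50700 N = 50.7 kN.
σ_{cast iron} = P/A₁ = 50700/1200 = 42.25 MPa, compressive.

σ ≈ 42.2 MPa (compressive)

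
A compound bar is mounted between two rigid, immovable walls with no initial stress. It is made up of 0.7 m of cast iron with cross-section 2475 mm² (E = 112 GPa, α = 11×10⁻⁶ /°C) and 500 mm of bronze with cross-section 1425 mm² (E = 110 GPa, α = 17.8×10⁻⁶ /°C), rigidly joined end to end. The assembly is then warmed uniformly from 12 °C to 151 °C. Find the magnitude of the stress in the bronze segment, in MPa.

σ ≈ 283 MPa (compressive)

If the supports were absent, the total length change would be Σ αᵢΔT Lᵢ = 11×10⁻⁶×139×700 + 17.8×10⁻⁶×139×500 = 2.307 mm.
The rigid supports impose zero overall length change; the single axial force P common to all segments must satisfy P Σ Lᵢ/(AᵢEᵢ) = δ_free.
Σ Lᵢ/(AᵢEᵢ) = 700/(2475×112×10³) + 500/(1425×110×10³) = 5.715×10⁻⁶ mm/N.
So P = 2.307 / 5.715×10⁻⁶ = 403.7 kN, compressive.
σ_{bronze} = P / A = 403700 / 1425 = 283.3 MPa.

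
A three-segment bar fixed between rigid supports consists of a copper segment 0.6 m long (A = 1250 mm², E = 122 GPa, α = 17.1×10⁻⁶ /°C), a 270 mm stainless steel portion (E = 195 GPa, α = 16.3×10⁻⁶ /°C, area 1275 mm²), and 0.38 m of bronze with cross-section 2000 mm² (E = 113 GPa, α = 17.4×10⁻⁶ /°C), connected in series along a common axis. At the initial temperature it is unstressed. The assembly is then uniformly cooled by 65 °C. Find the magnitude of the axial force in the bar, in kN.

If the supports were absent, the total length change would be Σ αᵢΔT Lᵢ = 17.1×10⁻⁶×65×600 + 16.3×10⁻⁶×65×270 + 17.4×10⁻⁶×65×380 = 1.383 mm.
The rigid supports impose zero overall length change; the single axial force P common to all segments must satisfy P Σ Lᵢ/(AᵢEᵢ) = δ_free.
Σ Lᵢ/(AᵢEᵢ) = 600/(1250×122×10³) + 270/(1275×195×10³) + 380/(2000×113×10³) = 6.702×10⁻⁶ mm/N.
Hence P = δ_free / Σ(L/AE) = 1.383/6.702×10⁻⁶ = 206.3 kN (tensile).

P ≈ 206 kN (tensile)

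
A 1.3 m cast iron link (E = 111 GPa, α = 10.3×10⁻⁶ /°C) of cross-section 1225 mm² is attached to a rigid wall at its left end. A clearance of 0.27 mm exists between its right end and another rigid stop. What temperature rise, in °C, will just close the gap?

The gap closes when αΔT L = 0.27 mm, since the link is still unstressed at that instant.
So ΔT = g/(αL) = 0.27/(10.3×10⁻⁶ × 1300) = 20.16 °C.

ΔT ≈ 20.2 °C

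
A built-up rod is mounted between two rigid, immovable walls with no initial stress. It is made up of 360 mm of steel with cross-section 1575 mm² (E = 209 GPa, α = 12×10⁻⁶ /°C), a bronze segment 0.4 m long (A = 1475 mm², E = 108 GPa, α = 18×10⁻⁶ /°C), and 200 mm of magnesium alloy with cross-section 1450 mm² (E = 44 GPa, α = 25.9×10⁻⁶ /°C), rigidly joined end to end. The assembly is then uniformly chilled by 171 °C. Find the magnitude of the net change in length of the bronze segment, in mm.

|ΔL| ≈ 0.167 mm

Free thermal contraction of the whole bar: Σ αᵢΔT Lᵢ = 12×10⁻⁶×171×360 + 18×10⁻⁶×171×400 + 25.9×10⁻⁶×171×200 = 2.856 mm.
Since the ends are fixed, an axial force P builds up, equal in every segment, with P · Σ Lᵢ/(AᵢEᵢ) = δ_free.
Σ Lᵢ/(AᵢEᵢ) = 360/(1575×209×10³) + 400/(1475×108×10³) + 200/(1450×44×10³) = 6.739×10⁻⁶ mm/N.
So P = 2.856 / 6.739×10⁻⁶ = 423.7 kN, tensile.
For the bronze segment, free thermal change = 18×10⁻⁶×171×400 = 1.231 mm and elastic change from P = 423700×400/(1475×108×10³) = 1.064 mm; these oppose, so the net change is 0.167 mm (segment shortens).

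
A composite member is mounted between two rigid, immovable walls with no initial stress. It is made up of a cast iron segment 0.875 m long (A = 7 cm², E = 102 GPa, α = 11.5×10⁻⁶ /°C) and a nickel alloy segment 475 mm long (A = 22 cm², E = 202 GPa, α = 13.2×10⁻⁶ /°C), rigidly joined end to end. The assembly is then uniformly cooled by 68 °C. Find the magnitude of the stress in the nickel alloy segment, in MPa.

Free thermal contraction of the whole bar: Σ αᵢΔT Lᵢ = 11.5×10⁻⁶×68×875 + 13.2×10⁻⁶×68×475 = 1.111 mm.
The walls prevent any net length change, so an axial force P (same in every segment) develops. Compatibility: P · Σ Lᵢ/(AᵢEᵢ) = δ_free.
Σ Lᵢ/(AᵢEᵢ) = 875/(700×102×10³) + 475/(2200×202×10³) = 1.332×10⁻⁵ mm/N.
So P = 1.111 / 1.332×10⁻⁵ = 83.36 kN, tensile.
σ_{nickel alloy} = P / A = 83360 / 2200 = 37.89 MPa.

σ ≈ 37.9 MPa (tensile)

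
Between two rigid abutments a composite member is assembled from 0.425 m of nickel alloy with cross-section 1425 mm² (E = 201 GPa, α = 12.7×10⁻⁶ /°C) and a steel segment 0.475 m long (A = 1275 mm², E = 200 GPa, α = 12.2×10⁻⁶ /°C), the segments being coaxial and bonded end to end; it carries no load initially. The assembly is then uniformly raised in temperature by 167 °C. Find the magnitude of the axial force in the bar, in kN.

P ≈ 559 kN (compressive)

With the walls removed the bar would change length by δ_free = Σ αᵢΔT Lᵢ = 12.7×10⁻⁶×167×425 + 12.2×10⁻⁶×167×475 = 1.869 mm.
The rigid supports impose zero overall length change; the single axial force P common to all segments must satisfy P Σ Lᵢ/(AᵢEᵢ) = δ_free.
Σ Lᵢ/(AᵢEᵢ) = 425/(1425×201×10³) + 475/(1275×200×10³) = 3.347×10⁻⁶ mm/N.
P = 1.869 / 3.347×10⁻⁶ = 558500 N = 558.5 kN, compressive.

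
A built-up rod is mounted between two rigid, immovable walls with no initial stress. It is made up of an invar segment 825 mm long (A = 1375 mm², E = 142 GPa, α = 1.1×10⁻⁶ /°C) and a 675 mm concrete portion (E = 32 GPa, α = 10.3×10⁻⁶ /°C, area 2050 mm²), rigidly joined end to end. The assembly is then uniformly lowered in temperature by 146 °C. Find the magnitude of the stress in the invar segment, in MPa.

With the walls removed the bar would change length by δ_free = Σ αᵢΔT Lᵢ = 1.1×10⁻⁶×146×825 + 10.3×10⁻⁶×146×675 = 1.148 mm.
The rigid supports impose zero overall length change; the single axial force P common to all segments must satisfy P Σ Lᵢ/(AᵢEᵢ) = δ_free.
Σ Lᵢ/(AᵢEᵢ) = 825/(1375×142×10³) + 675/(2050×32×10³) = 1.451×10⁻⁵ mm/N.
So P = 1.148 / 1.451×10⁻⁵ = 79.06 kN, tensile.
σ_{invar} = P / A = 79060 / 1375 = 57.5 MPa.

σ ≈ 57.5 MPa (tensile)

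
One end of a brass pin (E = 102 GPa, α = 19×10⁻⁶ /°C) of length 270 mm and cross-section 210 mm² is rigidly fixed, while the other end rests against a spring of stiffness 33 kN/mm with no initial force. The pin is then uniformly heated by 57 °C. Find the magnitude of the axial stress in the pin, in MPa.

The unrestrained thermal change is αΔT L = 19×10⁻⁶ × 57 × 270 = 0.2924 mm.
Let P be the compressive force at the spring. The pin shortens elastically by PL/(AE) and the spring compresses by P/k; together these equal δ_free.
So P = δ_free / [L/(AE) + 1/k] = 0.2924 / [ 270/(210×102×10³) + 1/(33×10³) ].
P = 0.2924 / 4.291×10⁻⁵ = 6815 N.
σ = P/A = 6815/210 = 32.45 MPa.

σ ≈ 32.5 MPa (compressive)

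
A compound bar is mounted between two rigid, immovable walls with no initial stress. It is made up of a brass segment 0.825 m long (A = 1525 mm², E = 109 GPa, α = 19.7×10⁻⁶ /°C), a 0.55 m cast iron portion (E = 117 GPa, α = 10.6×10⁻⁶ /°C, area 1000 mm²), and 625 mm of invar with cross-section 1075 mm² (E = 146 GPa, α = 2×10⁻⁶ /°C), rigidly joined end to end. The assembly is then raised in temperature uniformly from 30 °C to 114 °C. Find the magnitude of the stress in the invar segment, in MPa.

σ ≈ 134 MPa (compressive)

Free thermal expansion of the whole bar: Σ αᵢΔT Lᵢ = 19.7×10⁻⁶×84×825 + 10.6×10⁻⁶×84×550 + 2×10⁻⁶×84×625 = 1.96 mm.
The walls prevent any net length change, so an axial force P (same in every segment) develops. Compatibility: P · Σ Lᵢ/(AᵢEᵢ) = δ_free.
Σ Lᵢ/(AᵢEᵢ) = 825/(1525×109×10³) + 550/(1000×117×10³) + 625/(1075×146×10³) = 1.365×10⁻⁵ mm/N.
P = 1.96 / 1.365×10⁻⁵ = 143600 N = 143.6 kN, compressive.
σ_{invar} = P / A = 143600 / 1075 = 133.6 MPa.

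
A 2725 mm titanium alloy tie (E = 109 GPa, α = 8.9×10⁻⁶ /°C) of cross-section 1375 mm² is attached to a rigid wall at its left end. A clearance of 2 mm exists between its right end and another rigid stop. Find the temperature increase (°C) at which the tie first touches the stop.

ΔT ≈ 82.5 °C

The gap closes when αΔT L = 2 mm, since the tie is still unstressed at that instant.
So ΔT = g/(αL) = 2/(8.9×10⁻⁶ × 2725) = 82.47 °C.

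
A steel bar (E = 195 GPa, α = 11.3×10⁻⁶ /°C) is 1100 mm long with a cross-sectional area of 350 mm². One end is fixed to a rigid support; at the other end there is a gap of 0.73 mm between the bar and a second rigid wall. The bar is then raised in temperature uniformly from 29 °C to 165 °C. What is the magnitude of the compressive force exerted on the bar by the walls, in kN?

P ≈ 59.6 kN

If the wall were absent the bar would grow by αΔT L = 11.3×10⁻⁶ × 136 × 1100 = 1.69 mm.
After closing the 0.73 mm clearance, 1.69 − 0.73 = 0.9605 mm of expansion remains to be suppressed by the wall.
Compatibility: PL/(AE) = 0.9605 mm, so σ = P/A = E × (0.9605/1100) = 170.3 MPa.
Force on the wall = σA = 170.3 × 350 mm² = 59.59 kN.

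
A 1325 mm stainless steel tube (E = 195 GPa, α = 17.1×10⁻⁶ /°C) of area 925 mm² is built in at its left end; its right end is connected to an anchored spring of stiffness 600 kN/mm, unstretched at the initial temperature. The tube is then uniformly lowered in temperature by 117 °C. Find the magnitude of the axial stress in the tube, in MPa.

If the spring were absent the tube would shorten by αΔT L = 17.1×10⁻⁶ × 117 × 1325 = 2.651 mm.
Let P be the tensile force in the spring. The tube extends elastically by PL/(AE) and the spring stretches by P/k; together these equal δ_free.
P [ L/(AE) + 1/k ] = δ_free → P [ 1325/(925×195×10³) + 1/(600×10³) ] = 2.651.
P = 2.651 / 9.012×10⁻⁶ = 294100 N.
σ = P/A = 294100/925 = 318 MPa.

σ ≈ 318 MPa (tensile)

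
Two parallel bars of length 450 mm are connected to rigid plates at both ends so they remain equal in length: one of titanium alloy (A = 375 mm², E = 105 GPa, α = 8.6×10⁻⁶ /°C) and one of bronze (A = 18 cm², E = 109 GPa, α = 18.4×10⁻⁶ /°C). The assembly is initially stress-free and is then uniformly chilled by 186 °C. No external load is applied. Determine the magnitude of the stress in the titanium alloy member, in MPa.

σ ≈ 159 MPa (compressive)

Both members must finish at the same length. With the larger α, the bronze tends to over-contract; the plates restrain it, putting the bronze in tension and the titanium alloy in compression. With no external load the two internal forces are equal and opposite, magnitude P.
Setting the final lengths equal and cancelling L: (α₁ − α₂)ΔT = P/(A₁E₁) + P/(A₂E₂).
|α₁ − α₂|·ΔT = 9.8×10⁻⁶ × 186 = 0.001823.
1/(A₁E₁) + 1/(A₂E₂) = 1/(375×105×10³) + 1/(1800×109×10³) = 3.049×10⁻⁸ N⁻¹.
P = 0.001823 / 3.049×10⁻⁸ = 59780 N = 59.78 kN.
σ_{titanium alloy} = P/A₁ = 59780/375 = 159.4 MPa, compressive.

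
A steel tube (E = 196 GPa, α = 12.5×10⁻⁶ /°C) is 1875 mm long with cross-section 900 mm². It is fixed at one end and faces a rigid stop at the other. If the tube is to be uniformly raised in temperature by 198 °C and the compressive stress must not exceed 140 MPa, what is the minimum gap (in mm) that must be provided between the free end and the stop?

g ≈ 3.3 mm

With no wall the tube would lengthen by αΔT L = 12.5×10⁻⁶ × 198 × 1875 = 4.641 mm.
At the allowable stress the elastic shortening the wall may impose is σL/E = 140 × 1875 / (196×10³) = 1.339 mm.
The gap must absorb the remainder: g_min = 4.641 − 1.339 = 3.301 mm.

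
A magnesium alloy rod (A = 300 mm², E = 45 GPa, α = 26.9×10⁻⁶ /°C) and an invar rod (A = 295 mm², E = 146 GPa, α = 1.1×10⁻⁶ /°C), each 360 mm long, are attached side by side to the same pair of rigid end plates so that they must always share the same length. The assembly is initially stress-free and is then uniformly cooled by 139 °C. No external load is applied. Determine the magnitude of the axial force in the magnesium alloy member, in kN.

Both members must finish at the same length. With the larger α, the magnesium alloy tends to over-contract; the plates restrain it, putting the magnesium alloy in tension and the invar in compression. With no external load the two internal forces are equal and opposite, magnitude P.
Equating the net (thermal + elastic) strains gives |α₁ − α₂|·ΔT = P·[1/(A₁E₁) + 1/(A₂E₂)].
|α₁ − α₂|·ΔT = 25.8×10⁻⁶ × 139 = 0.003586.
1/(A₁E₁) + 1/(A₂E₂) = 1/(300×45×10³) + 1/(295×146×10³) = 9.729×10⁻⁸ N⁻¹.
P = 0.003586 / 9.729×10⁻⁸ = 36860 N = 36.86 kN.

P ≈ 36.9 kN (tensile in the magnesium alloy)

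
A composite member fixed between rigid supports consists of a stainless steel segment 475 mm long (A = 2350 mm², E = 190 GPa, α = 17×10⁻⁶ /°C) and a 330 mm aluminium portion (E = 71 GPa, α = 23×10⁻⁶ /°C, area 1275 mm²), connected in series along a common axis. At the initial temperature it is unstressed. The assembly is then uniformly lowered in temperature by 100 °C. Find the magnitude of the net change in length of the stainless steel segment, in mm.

|ΔL| ≈ 0.454 mm

With the walls removed the bar would change length by δ_free = Σ αᵢΔT Lᵢ = 17×10⁻⁶×100×475 + 23×10⁻⁶×100×330 = 1.567 mm.
The walls prevent any net length change, so an axial force P (same in every segment) develops. Compatibility: P · Σ Lᵢ/(AᵢEᵢ) = δ_free.
The series flexibility is Σ Lᵢ/(AᵢEᵢ) = 475/(2350×190×10³) + 330/(1275×71×10³) = 4.709×10⁻⁶ mm/N.
Hence P = δ_free / Σ(L/AE) = 1.567/4.709×10⁻⁶ = 332.6 kN (tensile).
For the stainless steel segment, free thermal change = 17×10⁻⁶×100×475 = 0.8075 mm and elastic change from P = 332600×475/(2350×190×10³) = 0.3539 mm; these oppose, so the net change is 0.454 mm (segment shortens).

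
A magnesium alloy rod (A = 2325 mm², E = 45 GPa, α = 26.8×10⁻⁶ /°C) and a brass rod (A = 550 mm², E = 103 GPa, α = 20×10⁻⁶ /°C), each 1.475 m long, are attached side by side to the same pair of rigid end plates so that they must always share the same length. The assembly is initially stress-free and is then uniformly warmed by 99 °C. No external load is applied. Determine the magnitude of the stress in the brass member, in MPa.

σ ≈ 45 MPa (tensile)

Both members must finish at the same length. With the larger α, the magnesium alloy tends to over-expand; the plates restrain it, putting the magnesium alloy in compression and the brass in tension. With no external load the two internal forces are equal and opposite, magnitude P.
Equating the net (thermal + elastic) strains gives |α₁ − α₂|·ΔT = P·[1/(A₁E₁) + 1/(A₂E₂)].
|α₁ − α₂|·ΔT = 6.8×10⁻⁶ × 99 = 0.0006732.
1/(A₁E₁) + 1/(A₂E₂) = 1/(2325×45×10³) + 1/(550×103×10³) = 2.721×10⁻⁸ N⁻¹.
So P = 0.0006732 / 2.721×10⁻⁸ = 24.74 kN.
σ_{brass} = P/A₂ = 24740/550 = 44.98 MPa, tensile.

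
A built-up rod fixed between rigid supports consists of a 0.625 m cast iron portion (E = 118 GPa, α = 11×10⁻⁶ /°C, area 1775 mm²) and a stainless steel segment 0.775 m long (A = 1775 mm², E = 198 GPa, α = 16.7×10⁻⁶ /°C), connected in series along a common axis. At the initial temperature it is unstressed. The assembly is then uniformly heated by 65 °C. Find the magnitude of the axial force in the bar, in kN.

If the supports were absent, the total length change would be Σ αᵢΔT Lᵢ = 11×10⁻⁶×65×625 + 16.7×10⁻⁶×65×775 = 1.288 mm.
Since the ends are fixed, an axial force P builds up, equal in every segment, with P · Σ Lᵢ/(AᵢEᵢ) = δ_free.
Σ Lᵢ/(AᵢEᵢ) = 625/(1775×118×10³) + 775/(1775×198×10³) = 5.189×10⁻⁶ mm/N.
Hence P = δ_free / Σ(L/AE) = 1.288/5.189×10⁻⁶ = 248.2 kN (compressive).

P ≈ 248 kN (compressive)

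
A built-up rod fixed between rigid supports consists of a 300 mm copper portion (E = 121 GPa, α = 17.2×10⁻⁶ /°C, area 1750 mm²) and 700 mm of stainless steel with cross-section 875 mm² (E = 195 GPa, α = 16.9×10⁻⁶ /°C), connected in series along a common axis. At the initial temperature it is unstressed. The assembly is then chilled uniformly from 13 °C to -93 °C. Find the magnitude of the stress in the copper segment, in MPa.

σ ≈ 186 MPa (tensile)

With the walls removed the bar would change length by δ_free = Σ αᵢΔT Lᵢ = 17.2×10⁻⁶×106×300 + 16.9×10⁻⁶×106×700 = 1.801 mm.
The rigid supports impose zero overall length change; the single axial force P common to all segments must satisfy P Σ Lᵢ/(AᵢEᵢ) = δ_free.
The series flexibility is Σ Lᵢ/(AᵢEᵢ) = 300/(1750×121×10³) + 700/(875×195×10³) = 5.519×10⁻⁶ mm/N.
Hence P = δ_free / Σ(L/AE) = 1.801/5.519×10⁻⁶ = 326.3 kN (tensile).
σ_{copper} = P / A = 326300 / 1750 = 186.5 MPa.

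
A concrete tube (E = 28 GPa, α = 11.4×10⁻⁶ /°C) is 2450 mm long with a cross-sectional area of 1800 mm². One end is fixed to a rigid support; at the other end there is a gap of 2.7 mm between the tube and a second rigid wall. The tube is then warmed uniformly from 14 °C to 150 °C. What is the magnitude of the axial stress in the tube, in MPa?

Free thermal elongation = αΔT L = 11.4×10⁻⁶ × 136 × 2450 = 3.798 mm.
This exceeds the 2.7 mm gap, so the wall pushes back. The portion of expansion that must be recovered elastically is δ_free − gap = 3.798 − 2.7 = 1.098 mm.
So σ = E(δ_free − g)/L = 28×10³ × 1.098/2450 = 12.55 MPa.

σ ≈ 12.6 MPa (compressive)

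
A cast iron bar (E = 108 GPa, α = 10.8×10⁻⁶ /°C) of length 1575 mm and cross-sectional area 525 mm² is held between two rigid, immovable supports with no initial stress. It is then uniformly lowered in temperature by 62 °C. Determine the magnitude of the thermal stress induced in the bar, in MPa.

σ ≈ 72.3 MPa (tensile)

The supports are rigid, so the total axial strain is zero. The restrained thermal strain is ε = αΔT = 10.8×10⁻⁶ × 62 = 669.6×10⁻⁶.
The stress required to suppress this strain is σ = Eε = 108×10³ × 669.6×10⁻⁶ = 72.32 MPa, tensile since the bar is trying to contract.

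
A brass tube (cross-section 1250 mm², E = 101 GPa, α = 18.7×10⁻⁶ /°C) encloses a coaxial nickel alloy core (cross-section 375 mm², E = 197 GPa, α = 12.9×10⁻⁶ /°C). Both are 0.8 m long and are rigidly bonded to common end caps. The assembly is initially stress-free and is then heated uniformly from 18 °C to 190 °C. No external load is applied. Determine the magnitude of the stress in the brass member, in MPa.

The brass has the larger α, so on heating it would change length more than the nickel alloy if both were free. The rigid plates force a common final length, so the brass is put into compression and the nickel alloy into tension, with equal and opposite forces P (no external load).
Setting the final lengths equal and cancelling L: (α₁ − α₂)ΔT = P/(A₁E₁) + P/(A₂E₂).
|α₁ − α₂|·ΔT = 5.8×10⁻⁶ × 172 = 0.0009976.
1/(A₁E₁) + 1/(A₂E₂) = 1/(1250×101×10³) + 1/(375×197×10³) = 2.146×10⁻⁸ N⁻¹.
So P = 0.0009976 / 2.146×10⁻⁸ = 46.49 kN.
σ_{brass} = P/A₁ = 46490/1250 = 37.19 MPa, compressive.

σ ≈ 37.2 MPa (compressive)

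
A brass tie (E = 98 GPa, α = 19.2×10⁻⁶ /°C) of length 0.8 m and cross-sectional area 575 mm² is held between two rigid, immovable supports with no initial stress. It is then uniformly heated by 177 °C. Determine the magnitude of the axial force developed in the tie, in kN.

P ≈ 191 kN (compressive)

With zero net strain, σ = E·αΔT = 98 GPa × 19.2×10⁻⁶ × 177 = 333 MPa.
Then P = σA = 333 × 575 mm² = 191.5 kN, compressive.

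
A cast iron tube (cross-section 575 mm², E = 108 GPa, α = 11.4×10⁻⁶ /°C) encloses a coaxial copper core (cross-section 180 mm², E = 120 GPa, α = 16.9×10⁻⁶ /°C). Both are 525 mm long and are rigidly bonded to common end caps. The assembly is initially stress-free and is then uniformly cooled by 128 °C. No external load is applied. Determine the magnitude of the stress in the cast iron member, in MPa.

The copper has the larger α, so on cooling it would change length more than the cast iron if both were free. The rigid plates force a common final length, so the copper is put into tension and the cast iron into compression, with equal and opposite forces P (no external load).
Compatibility of the two members (thermal + elastic change equal): (α₁ − α₂)ΔT = P·[1/(A₁E₁) + 1/(A₂E₂)].
|α₁ − α₂|·ΔT = 5.5×10⁻⁶ × 128 = 0.000704.
1/(A₁E₁) + 1/(A₂E₂) = 1/(575×108×10³) + 1/(180×120×10³) = 6.24×10⁻⁸ N⁻¹.
So P = 0.000704 / 6.24×10⁻⁸ = 11.28 kN.
σ_{cast iron} = P/A₁ = 11280/575 = 19.62 MPa, compressive.

σ ≈ 19.6 MPa (compressive)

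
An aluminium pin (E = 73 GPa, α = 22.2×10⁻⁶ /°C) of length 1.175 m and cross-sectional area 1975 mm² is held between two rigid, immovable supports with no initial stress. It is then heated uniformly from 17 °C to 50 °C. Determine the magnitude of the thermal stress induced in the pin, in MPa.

The supports are rigid, so the total axial strain is zero. The restrained thermal strain is ε = αΔT = 22.2×10⁻⁶ × 33 = 732.6×10⁻⁶.
σ = EαΔT = 73×10³ × 22.2×10⁻⁶ × 33 = 53.48 MPa (compressive; the pin is trying to expand).

σ ≈ 53.5 MPa (compressive)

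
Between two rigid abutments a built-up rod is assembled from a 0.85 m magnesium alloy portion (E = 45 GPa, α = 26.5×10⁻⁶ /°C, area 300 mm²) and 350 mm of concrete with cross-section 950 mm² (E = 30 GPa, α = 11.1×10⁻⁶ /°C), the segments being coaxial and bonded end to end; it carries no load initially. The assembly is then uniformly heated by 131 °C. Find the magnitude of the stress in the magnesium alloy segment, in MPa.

σ ≈ 153 MPa (compressive)

If the supports were absent, the total length change would be Σ αᵢΔT Lᵢ = 26.5×10⁻⁶×131×850 + 11.1×10⁻⁶×131×350 = 3.46 mm.
The walls prevent any net length change, so an axial force P (same in every segment) develops. Compatibility: P · Σ Lᵢ/(AᵢEᵢ) = δ_free.
The series flexibility is Σ Lᵢ/(AᵢEᵢ) = 850/(300×45×10³) + 350/(950×30×10³) = 7.524×10⁻⁵ mm/N.
P = 3.46 / 7.524×10⁻⁵ = 45980 N = 45.98 kN, compressive.
σ_{magnesium alloy} = P / A = 45980 / 300 = 153.3 MPa.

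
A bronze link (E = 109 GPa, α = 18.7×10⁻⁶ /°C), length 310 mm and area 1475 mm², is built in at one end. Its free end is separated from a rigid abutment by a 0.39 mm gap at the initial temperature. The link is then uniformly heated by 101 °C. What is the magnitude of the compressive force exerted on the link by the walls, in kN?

P ≈ 101 kN

Unrestrained expansion: δ_free = αΔT L = 18.7×10⁻⁶ × 101 × 310 = 0.5855 mm.
The gap closes (δ_free > 0.39 mm) and the wall then resists a further 0.5855 − 0.39 = 0.1955 mm of expansion.
Compatibility: PL/(AE) = 0.1955 mm, so σ = P/A = E × (0.1955/310) = 68.74 MPa.
P = σA = 68.74 × 1475 = 101.4 kN.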